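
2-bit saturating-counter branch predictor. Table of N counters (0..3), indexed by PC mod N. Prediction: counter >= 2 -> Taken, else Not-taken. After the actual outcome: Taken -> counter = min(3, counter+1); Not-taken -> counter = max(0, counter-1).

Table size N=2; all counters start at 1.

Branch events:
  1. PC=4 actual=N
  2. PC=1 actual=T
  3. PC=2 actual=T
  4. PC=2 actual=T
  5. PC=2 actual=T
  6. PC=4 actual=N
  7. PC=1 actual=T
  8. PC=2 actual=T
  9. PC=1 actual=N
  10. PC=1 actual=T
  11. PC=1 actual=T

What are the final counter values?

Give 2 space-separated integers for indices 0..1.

Ev 1: PC=4 idx=0 pred=N actual=N -> ctr[0]=0
Ev 2: PC=1 idx=1 pred=N actual=T -> ctr[1]=2
Ev 3: PC=2 idx=0 pred=N actual=T -> ctr[0]=1
Ev 4: PC=2 idx=0 pred=N actual=T -> ctr[0]=2
Ev 5: PC=2 idx=0 pred=T actual=T -> ctr[0]=3
Ev 6: PC=4 idx=0 pred=T actual=N -> ctr[0]=2
Ev 7: PC=1 idx=1 pred=T actual=T -> ctr[1]=3
Ev 8: PC=2 idx=0 pred=T actual=T -> ctr[0]=3
Ev 9: PC=1 idx=1 pred=T actual=N -> ctr[1]=2
Ev 10: PC=1 idx=1 pred=T actual=T -> ctr[1]=3
Ev 11: PC=1 idx=1 pred=T actual=T -> ctr[1]=3

Answer: 3 3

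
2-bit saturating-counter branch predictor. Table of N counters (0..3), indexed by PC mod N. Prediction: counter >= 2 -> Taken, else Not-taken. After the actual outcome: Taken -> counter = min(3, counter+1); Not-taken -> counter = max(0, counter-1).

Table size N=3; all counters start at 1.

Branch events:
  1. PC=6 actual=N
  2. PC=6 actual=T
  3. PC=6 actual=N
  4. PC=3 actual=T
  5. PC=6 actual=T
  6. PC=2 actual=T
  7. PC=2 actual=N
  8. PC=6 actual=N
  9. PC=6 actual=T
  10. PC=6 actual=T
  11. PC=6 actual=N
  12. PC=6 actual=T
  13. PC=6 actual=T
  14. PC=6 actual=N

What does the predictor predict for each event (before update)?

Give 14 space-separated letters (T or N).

Answer: N N N N N N T T N T T T T T

Derivation:
Ev 1: PC=6 idx=0 pred=N actual=N -> ctr[0]=0
Ev 2: PC=6 idx=0 pred=N actual=T -> ctr[0]=1
Ev 3: PC=6 idx=0 pred=N actual=N -> ctr[0]=0
Ev 4: PC=3 idx=0 pred=N actual=T -> ctr[0]=1
Ev 5: PC=6 idx=0 pred=N actual=T -> ctr[0]=2
Ev 6: PC=2 idx=2 pred=N actual=T -> ctr[2]=2
Ev 7: PC=2 idx=2 pred=T actual=N -> ctr[2]=1
Ev 8: PC=6 idx=0 pred=T actual=N -> ctr[0]=1
Ev 9: PC=6 idx=0 pred=N actual=T -> ctr[0]=2
Ev 10: PC=6 idx=0 pred=T actual=T -> ctr[0]=3
Ev 11: PC=6 idx=0 pred=T actual=N -> ctr[0]=2
Ev 12: PC=6 idx=0 pred=T actual=T -> ctr[0]=3
Ev 13: PC=6 idx=0 pred=T actual=T -> ctr[0]=3
Ev 14: PC=6 idx=0 pred=T actual=N -> ctr[0]=2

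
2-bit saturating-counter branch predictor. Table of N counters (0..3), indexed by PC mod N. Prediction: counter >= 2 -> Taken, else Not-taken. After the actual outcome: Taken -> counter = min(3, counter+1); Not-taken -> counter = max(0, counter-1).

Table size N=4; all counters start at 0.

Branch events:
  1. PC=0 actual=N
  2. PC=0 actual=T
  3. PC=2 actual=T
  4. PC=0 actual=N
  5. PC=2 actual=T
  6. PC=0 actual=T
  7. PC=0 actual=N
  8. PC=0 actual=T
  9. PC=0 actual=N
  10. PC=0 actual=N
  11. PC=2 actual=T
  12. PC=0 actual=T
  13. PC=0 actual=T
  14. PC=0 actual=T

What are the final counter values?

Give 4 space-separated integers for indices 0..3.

Ev 1: PC=0 idx=0 pred=N actual=N -> ctr[0]=0
Ev 2: PC=0 idx=0 pred=N actual=T -> ctr[0]=1
Ev 3: PC=2 idx=2 pred=N actual=T -> ctr[2]=1
Ev 4: PC=0 idx=0 pred=N actual=N -> ctr[0]=0
Ev 5: PC=2 idx=2 pred=N actual=T -> ctr[2]=2
Ev 6: PC=0 idx=0 pred=N actual=T -> ctr[0]=1
Ev 7: PC=0 idx=0 pred=N actual=N -> ctr[0]=0
Ev 8: PC=0 idx=0 pred=N actual=T -> ctr[0]=1
Ev 9: PC=0 idx=0 pred=N actual=N -> ctr[0]=0
Ev 10: PC=0 idx=0 pred=N actual=N -> ctr[0]=0
Ev 11: PC=2 idx=2 pred=T actual=T -> ctr[2]=3
Ev 12: PC=0 idx=0 pred=N actual=T -> ctr[0]=1
Ev 13: PC=0 idx=0 pred=N actual=T -> ctr[0]=2
Ev 14: PC=0 idx=0 pred=T actual=T -> ctr[0]=3

Answer: 3 0 3 0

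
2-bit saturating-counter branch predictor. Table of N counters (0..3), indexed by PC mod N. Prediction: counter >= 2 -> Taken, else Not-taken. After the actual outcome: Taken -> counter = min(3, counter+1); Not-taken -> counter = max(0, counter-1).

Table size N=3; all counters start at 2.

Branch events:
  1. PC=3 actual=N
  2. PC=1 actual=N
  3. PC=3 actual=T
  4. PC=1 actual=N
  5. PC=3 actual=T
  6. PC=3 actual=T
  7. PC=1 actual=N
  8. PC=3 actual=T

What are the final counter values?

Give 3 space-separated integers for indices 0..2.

Answer: 3 0 2

Derivation:
Ev 1: PC=3 idx=0 pred=T actual=N -> ctr[0]=1
Ev 2: PC=1 idx=1 pred=T actual=N -> ctr[1]=1
Ev 3: PC=3 idx=0 pred=N actual=T -> ctr[0]=2
Ev 4: PC=1 idx=1 pred=N actual=N -> ctr[1]=0
Ev 5: PC=3 idx=0 pred=T actual=T -> ctr[0]=3
Ev 6: PC=3 idx=0 pred=T actual=T -> ctr[0]=3
Ev 7: PC=1 idx=1 pred=N actual=N -> ctr[1]=0
Ev 8: PC=3 idx=0 pred=T actual=T -> ctr[0]=3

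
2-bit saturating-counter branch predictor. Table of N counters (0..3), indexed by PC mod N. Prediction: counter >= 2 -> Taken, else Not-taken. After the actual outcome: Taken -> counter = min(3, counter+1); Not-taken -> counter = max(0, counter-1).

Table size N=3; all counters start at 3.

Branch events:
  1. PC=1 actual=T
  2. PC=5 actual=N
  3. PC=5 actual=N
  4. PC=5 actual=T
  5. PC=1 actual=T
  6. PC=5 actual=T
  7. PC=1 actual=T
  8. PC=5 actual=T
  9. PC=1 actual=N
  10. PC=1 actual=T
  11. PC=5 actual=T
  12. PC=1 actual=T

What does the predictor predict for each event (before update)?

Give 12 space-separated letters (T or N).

Ev 1: PC=1 idx=1 pred=T actual=T -> ctr[1]=3
Ev 2: PC=5 idx=2 pred=T actual=N -> ctr[2]=2
Ev 3: PC=5 idx=2 pred=T actual=N -> ctr[2]=1
Ev 4: PC=5 idx=2 pred=N actual=T -> ctr[2]=2
Ev 5: PC=1 idx=1 pred=T actual=T -> ctr[1]=3
Ev 6: PC=5 idx=2 pred=T actual=T -> ctr[2]=3
Ev 7: PC=1 idx=1 pred=T actual=T -> ctr[1]=3
Ev 8: PC=5 idx=2 pred=T actual=T -> ctr[2]=3
Ev 9: PC=1 idx=1 pred=T actual=N -> ctr[1]=2
Ev 10: PC=1 idx=1 pred=T actual=T -> ctr[1]=3
Ev 11: PC=5 idx=2 pred=T actual=T -> ctr[2]=3
Ev 12: PC=1 idx=1 pred=T actual=T -> ctr[1]=3

Answer: T T T N T T T T T T T T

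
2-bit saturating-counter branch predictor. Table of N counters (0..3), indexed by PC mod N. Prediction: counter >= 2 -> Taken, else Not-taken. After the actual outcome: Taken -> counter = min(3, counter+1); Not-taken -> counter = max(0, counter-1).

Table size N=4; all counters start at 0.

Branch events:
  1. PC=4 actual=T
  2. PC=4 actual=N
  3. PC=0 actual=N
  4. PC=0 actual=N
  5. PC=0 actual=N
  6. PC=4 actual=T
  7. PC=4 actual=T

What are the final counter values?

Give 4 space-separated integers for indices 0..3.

Answer: 2 0 0 0

Derivation:
Ev 1: PC=4 idx=0 pred=N actual=T -> ctr[0]=1
Ev 2: PC=4 idx=0 pred=N actual=N -> ctr[0]=0
Ev 3: PC=0 idx=0 pred=N actual=N -> ctr[0]=0
Ev 4: PC=0 idx=0 pred=N actual=N -> ctr[0]=0
Ev 5: PC=0 idx=0 pred=N actual=N -> ctr[0]=0
Ev 6: PC=4 idx=0 pred=N actual=T -> ctr[0]=1
Ev 7: PC=4 idx=0 pred=N actual=T -> ctr[0]=2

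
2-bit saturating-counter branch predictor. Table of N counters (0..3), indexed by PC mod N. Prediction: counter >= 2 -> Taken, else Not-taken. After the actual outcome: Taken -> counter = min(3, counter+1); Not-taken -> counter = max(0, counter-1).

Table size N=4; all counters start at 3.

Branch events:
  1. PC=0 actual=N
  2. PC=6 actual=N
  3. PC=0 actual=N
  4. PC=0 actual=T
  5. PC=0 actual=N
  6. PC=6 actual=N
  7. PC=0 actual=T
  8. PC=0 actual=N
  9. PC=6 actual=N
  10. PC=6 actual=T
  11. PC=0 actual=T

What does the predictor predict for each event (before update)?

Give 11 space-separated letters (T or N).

Answer: T T T N T T N T N N N

Derivation:
Ev 1: PC=0 idx=0 pred=T actual=N -> ctr[0]=2
Ev 2: PC=6 idx=2 pred=T actual=N -> ctr[2]=2
Ev 3: PC=0 idx=0 pred=T actual=N -> ctr[0]=1
Ev 4: PC=0 idx=0 pred=N actual=T -> ctr[0]=2
Ev 5: PC=0 idx=0 pred=T actual=N -> ctr[0]=1
Ev 6: PC=6 idx=2 pred=T actual=N -> ctr[2]=1
Ev 7: PC=0 idx=0 pred=N actual=T -> ctr[0]=2
Ev 8: PC=0 idx=0 pred=T actual=N -> ctr[0]=1
Ev 9: PC=6 idx=2 pred=N actual=N -> ctr[2]=0
Ev 10: PC=6 idx=2 pred=N actual=T -> ctr[2]=1
Ev 11: PC=0 idx=0 pred=N actual=T -> ctr[0]=2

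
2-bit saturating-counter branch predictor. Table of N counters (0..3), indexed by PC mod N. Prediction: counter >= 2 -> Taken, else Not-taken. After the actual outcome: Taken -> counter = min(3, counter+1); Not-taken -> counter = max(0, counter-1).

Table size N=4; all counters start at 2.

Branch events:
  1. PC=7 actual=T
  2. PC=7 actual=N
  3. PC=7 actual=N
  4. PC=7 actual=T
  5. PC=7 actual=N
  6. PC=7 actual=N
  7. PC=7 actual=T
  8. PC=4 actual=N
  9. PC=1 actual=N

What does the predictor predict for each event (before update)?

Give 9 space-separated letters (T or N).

Answer: T T T N T N N T T

Derivation:
Ev 1: PC=7 idx=3 pred=T actual=T -> ctr[3]=3
Ev 2: PC=7 idx=3 pred=T actual=N -> ctr[3]=2
Ev 3: PC=7 idx=3 pred=T actual=N -> ctr[3]=1
Ev 4: PC=7 idx=3 pred=N actual=T -> ctr[3]=2
Ev 5: PC=7 idx=3 pred=T actual=N -> ctr[3]=1
Ev 6: PC=7 idx=3 pred=N actual=N -> ctr[3]=0
Ev 7: PC=7 idx=3 pred=N actual=T -> ctr[3]=1
Ev 8: PC=4 idx=0 pred=T actual=N -> ctr[0]=1
Ev 9: PC=1 idx=1 pred=T actual=N -> ctr[1]=1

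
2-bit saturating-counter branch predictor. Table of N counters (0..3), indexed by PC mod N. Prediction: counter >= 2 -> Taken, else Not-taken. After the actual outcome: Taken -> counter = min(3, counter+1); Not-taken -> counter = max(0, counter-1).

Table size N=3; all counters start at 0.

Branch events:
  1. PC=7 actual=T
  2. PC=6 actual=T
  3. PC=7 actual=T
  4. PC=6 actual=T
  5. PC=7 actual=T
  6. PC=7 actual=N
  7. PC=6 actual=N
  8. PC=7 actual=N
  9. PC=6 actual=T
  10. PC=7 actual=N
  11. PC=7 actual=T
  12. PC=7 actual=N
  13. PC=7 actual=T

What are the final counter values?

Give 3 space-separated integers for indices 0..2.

Answer: 2 1 0

Derivation:
Ev 1: PC=7 idx=1 pred=N actual=T -> ctr[1]=1
Ev 2: PC=6 idx=0 pred=N actual=T -> ctr[0]=1
Ev 3: PC=7 idx=1 pred=N actual=T -> ctr[1]=2
Ev 4: PC=6 idx=0 pred=N actual=T -> ctr[0]=2
Ev 5: PC=7 idx=1 pred=T actual=T -> ctr[1]=3
Ev 6: PC=7 idx=1 pred=T actual=N -> ctr[1]=2
Ev 7: PC=6 idx=0 pred=T actual=N -> ctr[0]=1
Ev 8: PC=7 idx=1 pred=T actual=N -> ctr[1]=1
Ev 9: PC=6 idx=0 pred=N actual=T -> ctr[0]=2
Ev 10: PC=7 idx=1 pred=N actual=N -> ctr[1]=0
Ev 11: PC=7 idx=1 pred=N actual=T -> ctr[1]=1
Ev 12: PC=7 idx=1 pred=N actual=N -> ctr[1]=0
Ev 13: PC=7 idx=1 pred=N actual=T -> ctr[1]=1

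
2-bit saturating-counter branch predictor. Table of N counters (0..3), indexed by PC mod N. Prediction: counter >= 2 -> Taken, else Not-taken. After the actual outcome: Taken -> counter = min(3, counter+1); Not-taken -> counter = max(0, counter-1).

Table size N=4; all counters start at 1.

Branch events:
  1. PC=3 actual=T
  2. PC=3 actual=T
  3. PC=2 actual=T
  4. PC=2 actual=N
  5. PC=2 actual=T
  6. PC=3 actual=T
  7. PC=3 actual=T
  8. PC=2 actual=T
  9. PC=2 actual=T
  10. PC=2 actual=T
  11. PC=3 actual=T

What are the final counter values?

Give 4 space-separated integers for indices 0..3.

Ev 1: PC=3 idx=3 pred=N actual=T -> ctr[3]=2
Ev 2: PC=3 idx=3 pred=T actual=T -> ctr[3]=3
Ev 3: PC=2 idx=2 pred=N actual=T -> ctr[2]=2
Ev 4: PC=2 idx=2 pred=T actual=N -> ctr[2]=1
Ev 5: PC=2 idx=2 pred=N actual=T -> ctr[2]=2
Ev 6: PC=3 idx=3 pred=T actual=T -> ctr[3]=3
Ev 7: PC=3 idx=3 pred=T actual=T -> ctr[3]=3
Ev 8: PC=2 idx=2 pred=T actual=T -> ctr[2]=3
Ev 9: PC=2 idx=2 pred=T actual=T -> ctr[2]=3
Ev 10: PC=2 idx=2 pred=T actual=T -> ctr[2]=3
Ev 11: PC=3 idx=3 pred=T actual=T -> ctr[3]=3

Answer: 1 1 3 3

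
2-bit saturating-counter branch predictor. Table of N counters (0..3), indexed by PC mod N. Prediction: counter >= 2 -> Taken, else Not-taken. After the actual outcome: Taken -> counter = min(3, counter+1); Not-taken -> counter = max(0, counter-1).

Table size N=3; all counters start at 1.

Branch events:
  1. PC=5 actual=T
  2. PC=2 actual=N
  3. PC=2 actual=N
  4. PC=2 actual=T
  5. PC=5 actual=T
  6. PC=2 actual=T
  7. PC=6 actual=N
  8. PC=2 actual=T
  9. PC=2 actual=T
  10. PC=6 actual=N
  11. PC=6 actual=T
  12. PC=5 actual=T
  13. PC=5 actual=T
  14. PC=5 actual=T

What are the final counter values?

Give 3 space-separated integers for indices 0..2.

Ev 1: PC=5 idx=2 pred=N actual=T -> ctr[2]=2
Ev 2: PC=2 idx=2 pred=T actual=N -> ctr[2]=1
Ev 3: PC=2 idx=2 pred=N actual=N -> ctr[2]=0
Ev 4: PC=2 idx=2 pred=N actual=T -> ctr[2]=1
Ev 5: PC=5 idx=2 pred=N actual=T -> ctr[2]=2
Ev 6: PC=2 idx=2 pred=T actual=T -> ctr[2]=3
Ev 7: PC=6 idx=0 pred=N actual=N -> ctr[0]=0
Ev 8: PC=2 idx=2 pred=T actual=T -> ctr[2]=3
Ev 9: PC=2 idx=2 pred=T actual=T -> ctr[2]=3
Ev 10: PC=6 idx=0 pred=N actual=N -> ctr[0]=0
Ev 11: PC=6 idx=0 pred=N actual=T -> ctr[0]=1
Ev 12: PC=5 idx=2 pred=T actual=T -> ctr[2]=3
Ev 13: PC=5 idx=2 pred=T actual=T -> ctr[2]=3
Ev 14: PC=5 idx=2 pred=T actual=T -> ctr[2]=3

Answer: 1 1 3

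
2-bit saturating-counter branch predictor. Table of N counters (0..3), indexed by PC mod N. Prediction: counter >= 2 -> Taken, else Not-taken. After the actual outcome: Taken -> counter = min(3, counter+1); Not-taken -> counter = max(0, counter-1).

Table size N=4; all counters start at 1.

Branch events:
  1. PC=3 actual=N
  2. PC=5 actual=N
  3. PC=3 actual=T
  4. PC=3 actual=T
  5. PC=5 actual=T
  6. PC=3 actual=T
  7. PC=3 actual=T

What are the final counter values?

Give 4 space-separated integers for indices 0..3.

Ev 1: PC=3 idx=3 pred=N actual=N -> ctr[3]=0
Ev 2: PC=5 idx=1 pred=N actual=N -> ctr[1]=0
Ev 3: PC=3 idx=3 pred=N actual=T -> ctr[3]=1
Ev 4: PC=3 idx=3 pred=N actual=T -> ctr[3]=2
Ev 5: PC=5 idx=1 pred=N actual=T -> ctr[1]=1
Ev 6: PC=3 idx=3 pred=T actual=T -> ctr[3]=3
Ev 7: PC=3 idx=3 pred=T actual=T -> ctr[3]=3

Answer: 1 1 1 3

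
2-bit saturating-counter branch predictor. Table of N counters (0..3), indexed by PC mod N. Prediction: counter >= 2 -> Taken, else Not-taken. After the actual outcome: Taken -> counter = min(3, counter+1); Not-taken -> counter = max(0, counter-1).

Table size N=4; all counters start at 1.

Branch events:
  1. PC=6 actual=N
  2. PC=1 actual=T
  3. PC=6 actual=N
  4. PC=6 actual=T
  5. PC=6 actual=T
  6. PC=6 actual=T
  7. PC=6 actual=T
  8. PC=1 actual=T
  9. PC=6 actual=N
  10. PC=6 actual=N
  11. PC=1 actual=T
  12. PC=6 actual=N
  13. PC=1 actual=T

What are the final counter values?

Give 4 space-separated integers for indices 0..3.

Answer: 1 3 0 1

Derivation:
Ev 1: PC=6 idx=2 pred=N actual=N -> ctr[2]=0
Ev 2: PC=1 idx=1 pred=N actual=T -> ctr[1]=2
Ev 3: PC=6 idx=2 pred=N actual=N -> ctr[2]=0
Ev 4: PC=6 idx=2 pred=N actual=T -> ctr[2]=1
Ev 5: PC=6 idx=2 pred=N actual=T -> ctr[2]=2
Ev 6: PC=6 idx=2 pred=T actual=T -> ctr[2]=3
Ev 7: PC=6 idx=2 pred=T actual=T -> ctr[2]=3
Ev 8: PC=1 idx=1 pred=T actual=T -> ctr[1]=3
Ev 9: PC=6 idx=2 pred=T actual=N -> ctr[2]=2
Ev 10: PC=6 idx=2 pred=T actual=N -> ctr[2]=1
Ev 11: PC=1 idx=1 pred=T actual=T -> ctr[1]=3
Ev 12: PC=6 idx=2 pred=N actual=N -> ctr[2]=0
Ev 13: PC=1 idx=1 pred=T actual=T -> ctr[1]=3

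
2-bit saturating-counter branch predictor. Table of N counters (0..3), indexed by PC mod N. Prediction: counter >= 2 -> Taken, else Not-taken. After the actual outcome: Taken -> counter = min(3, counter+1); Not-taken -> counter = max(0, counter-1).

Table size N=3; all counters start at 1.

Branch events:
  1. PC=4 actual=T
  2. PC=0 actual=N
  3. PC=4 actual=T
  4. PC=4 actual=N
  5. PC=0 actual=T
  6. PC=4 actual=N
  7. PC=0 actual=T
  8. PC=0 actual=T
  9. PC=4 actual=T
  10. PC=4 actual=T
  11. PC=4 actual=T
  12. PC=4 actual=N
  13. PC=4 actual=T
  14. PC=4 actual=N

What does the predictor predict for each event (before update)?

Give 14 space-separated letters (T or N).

Answer: N N T T N T N T N T T T T T

Derivation:
Ev 1: PC=4 idx=1 pred=N actual=T -> ctr[1]=2
Ev 2: PC=0 idx=0 pred=N actual=N -> ctr[0]=0
Ev 3: PC=4 idx=1 pred=T actual=T -> ctr[1]=3
Ev 4: PC=4 idx=1 pred=T actual=N -> ctr[1]=2
Ev 5: PC=0 idx=0 pred=N actual=T -> ctr[0]=1
Ev 6: PC=4 idx=1 pred=T actual=N -> ctr[1]=1
Ev 7: PC=0 idx=0 pred=N actual=T -> ctr[0]=2
Ev 8: PC=0 idx=0 pred=T actual=T -> ctr[0]=3
Ev 9: PC=4 idx=1 pred=N actual=T -> ctr[1]=2
Ev 10: PC=4 idx=1 pred=T actual=T -> ctr[1]=3
Ev 11: PC=4 idx=1 pred=T actual=T -> ctr[1]=3
Ev 12: PC=4 idx=1 pred=T actual=N -> ctr[1]=2
Ev 13: PC=4 idx=1 pred=T actual=T -> ctr[1]=3
Ev 14: PC=4 idx=1 pred=T actual=N -> ctr[1]=2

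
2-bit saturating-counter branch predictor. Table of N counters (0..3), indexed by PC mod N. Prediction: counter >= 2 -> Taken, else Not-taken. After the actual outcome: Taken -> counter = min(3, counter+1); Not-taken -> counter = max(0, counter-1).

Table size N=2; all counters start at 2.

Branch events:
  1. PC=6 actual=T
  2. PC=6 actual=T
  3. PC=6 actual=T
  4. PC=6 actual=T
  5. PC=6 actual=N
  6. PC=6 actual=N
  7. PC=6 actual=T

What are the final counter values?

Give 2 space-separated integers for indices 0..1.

Ev 1: PC=6 idx=0 pred=T actual=T -> ctr[0]=3
Ev 2: PC=6 idx=0 pred=T actual=T -> ctr[0]=3
Ev 3: PC=6 idx=0 pred=T actual=T -> ctr[0]=3
Ev 4: PC=6 idx=0 pred=T actual=T -> ctr[0]=3
Ev 5: PC=6 idx=0 pred=T actual=N -> ctr[0]=2
Ev 6: PC=6 idx=0 pred=T actual=N -> ctr[0]=1
Ev 7: PC=6 idx=0 pred=N actual=T -> ctr[0]=2

Answer: 2 2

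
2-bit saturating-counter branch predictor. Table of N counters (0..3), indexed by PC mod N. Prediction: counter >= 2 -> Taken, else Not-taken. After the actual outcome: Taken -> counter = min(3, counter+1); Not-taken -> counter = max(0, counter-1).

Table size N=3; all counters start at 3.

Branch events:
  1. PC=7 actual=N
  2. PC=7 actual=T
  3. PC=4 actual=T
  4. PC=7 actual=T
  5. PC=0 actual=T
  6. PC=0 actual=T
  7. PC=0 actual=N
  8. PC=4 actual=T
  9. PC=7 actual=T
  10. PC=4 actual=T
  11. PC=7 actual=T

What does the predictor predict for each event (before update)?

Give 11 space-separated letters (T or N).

Answer: T T T T T T T T T T T

Derivation:
Ev 1: PC=7 idx=1 pred=T actual=N -> ctr[1]=2
Ev 2: PC=7 idx=1 pred=T actual=T -> ctr[1]=3
Ev 3: PC=4 idx=1 pred=T actual=T -> ctr[1]=3
Ev 4: PC=7 idx=1 pred=T actual=T -> ctr[1]=3
Ev 5: PC=0 idx=0 pred=T actual=T -> ctr[0]=3
Ev 6: PC=0 idx=0 pred=T actual=T -> ctr[0]=3
Ev 7: PC=0 idx=0 pred=T actual=N -> ctr[0]=2
Ev 8: PC=4 idx=1 pred=T actual=T -> ctr[1]=3
Ev 9: PC=7 idx=1 pred=T actual=T -> ctr[1]=3
Ev 10: PC=4 idx=1 pred=T actual=T -> ctr[1]=3
Ev 11: PC=7 idx=1 pred=T actual=T -> ctr[1]=3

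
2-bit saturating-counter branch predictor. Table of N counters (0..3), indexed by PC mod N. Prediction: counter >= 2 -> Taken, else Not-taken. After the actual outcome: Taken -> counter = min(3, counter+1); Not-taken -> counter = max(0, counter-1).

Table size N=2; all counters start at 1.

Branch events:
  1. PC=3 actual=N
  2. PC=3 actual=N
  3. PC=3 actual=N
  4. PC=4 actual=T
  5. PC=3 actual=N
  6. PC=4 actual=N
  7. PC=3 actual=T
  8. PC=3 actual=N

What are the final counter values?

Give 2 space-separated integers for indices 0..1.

Answer: 1 0

Derivation:
Ev 1: PC=3 idx=1 pred=N actual=N -> ctr[1]=0
Ev 2: PC=3 idx=1 pred=N actual=N -> ctr[1]=0
Ev 3: PC=3 idx=1 pred=N actual=N -> ctr[1]=0
Ev 4: PC=4 idx=0 pred=N actual=T -> ctr[0]=2
Ev 5: PC=3 idx=1 pred=N actual=N -> ctr[1]=0
Ev 6: PC=4 idx=0 pred=T actual=N -> ctr[0]=1
Ev 7: PC=3 idx=1 pred=N actual=T -> ctr[1]=1
Ev 8: PC=3 idx=1 pred=N actual=N -> ctr[1]=0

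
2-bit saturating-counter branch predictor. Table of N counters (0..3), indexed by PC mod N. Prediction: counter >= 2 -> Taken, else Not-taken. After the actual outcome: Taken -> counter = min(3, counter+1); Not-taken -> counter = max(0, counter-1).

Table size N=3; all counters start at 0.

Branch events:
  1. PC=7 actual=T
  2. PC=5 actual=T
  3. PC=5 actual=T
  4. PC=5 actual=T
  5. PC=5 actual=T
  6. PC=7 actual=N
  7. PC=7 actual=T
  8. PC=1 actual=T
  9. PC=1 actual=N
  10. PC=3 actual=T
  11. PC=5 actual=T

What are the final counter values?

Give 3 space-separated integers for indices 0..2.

Answer: 1 1 3

Derivation:
Ev 1: PC=7 idx=1 pred=N actual=T -> ctr[1]=1
Ev 2: PC=5 idx=2 pred=N actual=T -> ctr[2]=1
Ev 3: PC=5 idx=2 pred=N actual=T -> ctr[2]=2
Ev 4: PC=5 idx=2 pred=T actual=T -> ctr[2]=3
Ev 5: PC=5 idx=2 pred=T actual=T -> ctr[2]=3
Ev 6: PC=7 idx=1 pred=N actual=N -> ctr[1]=0
Ev 7: PC=7 idx=1 pred=N actual=T -> ctr[1]=1
Ev 8: PC=1 idx=1 pred=N actual=T -> ctr[1]=2
Ev 9: PC=1 idx=1 pred=T actual=N -> ctr[1]=1
Ev 10: PC=3 idx=0 pred=N actual=T -> ctr[0]=1
Ev 11: PC=5 idx=2 pred=T actual=T -> ctr[2]=3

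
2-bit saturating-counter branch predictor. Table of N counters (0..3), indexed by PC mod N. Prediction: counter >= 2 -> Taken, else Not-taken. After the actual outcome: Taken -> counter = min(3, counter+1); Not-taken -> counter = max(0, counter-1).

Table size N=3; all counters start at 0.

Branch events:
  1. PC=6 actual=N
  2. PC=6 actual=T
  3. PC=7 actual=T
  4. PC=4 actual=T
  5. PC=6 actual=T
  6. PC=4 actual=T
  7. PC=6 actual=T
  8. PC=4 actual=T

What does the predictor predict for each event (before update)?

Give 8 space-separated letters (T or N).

Ev 1: PC=6 idx=0 pred=N actual=N -> ctr[0]=0
Ev 2: PC=6 idx=0 pred=N actual=T -> ctr[0]=1
Ev 3: PC=7 idx=1 pred=N actual=T -> ctr[1]=1
Ev 4: PC=4 idx=1 pred=N actual=T -> ctr[1]=2
Ev 5: PC=6 idx=0 pred=N actual=T -> ctr[0]=2
Ev 6: PC=4 idx=1 pred=T actual=T -> ctr[1]=3
Ev 7: PC=6 idx=0 pred=T actual=T -> ctr[0]=3
Ev 8: PC=4 idx=1 pred=T actual=T -> ctr[1]=3

Answer: N N N N N T T T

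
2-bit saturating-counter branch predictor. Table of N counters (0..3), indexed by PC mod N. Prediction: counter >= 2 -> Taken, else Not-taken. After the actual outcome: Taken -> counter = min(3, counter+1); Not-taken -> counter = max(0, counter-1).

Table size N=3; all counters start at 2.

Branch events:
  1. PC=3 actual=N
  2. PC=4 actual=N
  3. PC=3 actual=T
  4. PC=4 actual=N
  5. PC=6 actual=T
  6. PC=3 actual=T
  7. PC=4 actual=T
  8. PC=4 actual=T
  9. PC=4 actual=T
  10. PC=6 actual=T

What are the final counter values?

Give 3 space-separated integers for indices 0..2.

Answer: 3 3 2

Derivation:
Ev 1: PC=3 idx=0 pred=T actual=N -> ctr[0]=1
Ev 2: PC=4 idx=1 pred=T actual=N -> ctr[1]=1
Ev 3: PC=3 idx=0 pred=N actual=T -> ctr[0]=2
Ev 4: PC=4 idx=1 pred=N actual=N -> ctr[1]=0
Ev 5: PC=6 idx=0 pred=T actual=T -> ctr[0]=3
Ev 6: PC=3 idx=0 pred=T actual=T -> ctr[0]=3
Ev 7: PC=4 idx=1 pred=N actual=T -> ctr[1]=1
Ev 8: PC=4 idx=1 pred=N actual=T -> ctr[1]=2
Ev 9: PC=4 idx=1 pred=T actual=T -> ctr[1]=3
Ev 10: PC=6 idx=0 pred=T actual=T -> ctr[0]=3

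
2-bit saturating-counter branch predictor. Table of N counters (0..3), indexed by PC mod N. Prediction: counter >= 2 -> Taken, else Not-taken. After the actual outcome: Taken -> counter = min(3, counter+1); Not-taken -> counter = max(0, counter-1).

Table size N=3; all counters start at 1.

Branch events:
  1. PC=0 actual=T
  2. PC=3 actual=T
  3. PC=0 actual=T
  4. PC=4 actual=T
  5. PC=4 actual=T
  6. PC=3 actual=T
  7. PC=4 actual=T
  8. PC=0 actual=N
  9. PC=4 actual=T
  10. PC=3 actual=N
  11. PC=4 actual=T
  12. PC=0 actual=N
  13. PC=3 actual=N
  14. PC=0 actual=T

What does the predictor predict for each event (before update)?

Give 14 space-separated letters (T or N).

Ev 1: PC=0 idx=0 pred=N actual=T -> ctr[0]=2
Ev 2: PC=3 idx=0 pred=T actual=T -> ctr[0]=3
Ev 3: PC=0 idx=0 pred=T actual=T -> ctr[0]=3
Ev 4: PC=4 idx=1 pred=N actual=T -> ctr[1]=2
Ev 5: PC=4 idx=1 pred=T actual=T -> ctr[1]=3
Ev 6: PC=3 idx=0 pred=T actual=T -> ctr[0]=3
Ev 7: PC=4 idx=1 pred=T actual=T -> ctr[1]=3
Ev 8: PC=0 idx=0 pred=T actual=N -> ctr[0]=2
Ev 9: PC=4 idx=1 pred=T actual=T -> ctr[1]=3
Ev 10: PC=3 idx=0 pred=T actual=N -> ctr[0]=1
Ev 11: PC=4 idx=1 pred=T actual=T -> ctr[1]=3
Ev 12: PC=0 idx=0 pred=N actual=N -> ctr[0]=0
Ev 13: PC=3 idx=0 pred=N actual=N -> ctr[0]=0
Ev 14: PC=0 idx=0 pred=N actual=T -> ctr[0]=1

Answer: N T T N T T T T T T T N N N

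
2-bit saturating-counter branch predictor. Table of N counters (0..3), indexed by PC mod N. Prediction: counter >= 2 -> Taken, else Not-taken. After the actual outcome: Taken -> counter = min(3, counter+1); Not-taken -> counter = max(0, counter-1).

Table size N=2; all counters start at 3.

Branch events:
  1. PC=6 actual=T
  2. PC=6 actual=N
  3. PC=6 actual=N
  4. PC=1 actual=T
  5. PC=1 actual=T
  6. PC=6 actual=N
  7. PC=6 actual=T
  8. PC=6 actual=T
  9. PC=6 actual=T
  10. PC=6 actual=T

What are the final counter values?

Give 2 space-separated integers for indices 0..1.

Ev 1: PC=6 idx=0 pred=T actual=T -> ctr[0]=3
Ev 2: PC=6 idx=0 pred=T actual=N -> ctr[0]=2
Ev 3: PC=6 idx=0 pred=T actual=N -> ctr[0]=1
Ev 4: PC=1 idx=1 pred=T actual=T -> ctr[1]=3
Ev 5: PC=1 idx=1 pred=T actual=T -> ctr[1]=3
Ev 6: PC=6 idx=0 pred=N actual=N -> ctr[0]=0
Ev 7: PC=6 idx=0 pred=N actual=T -> ctr[0]=1
Ev 8: PC=6 idx=0 pred=N actual=T -> ctr[0]=2
Ev 9: PC=6 idx=0 pred=T actual=T -> ctr[0]=3
Ev 10: PC=6 idx=0 pred=T actual=T -> ctr[0]=3

Answer: 3 3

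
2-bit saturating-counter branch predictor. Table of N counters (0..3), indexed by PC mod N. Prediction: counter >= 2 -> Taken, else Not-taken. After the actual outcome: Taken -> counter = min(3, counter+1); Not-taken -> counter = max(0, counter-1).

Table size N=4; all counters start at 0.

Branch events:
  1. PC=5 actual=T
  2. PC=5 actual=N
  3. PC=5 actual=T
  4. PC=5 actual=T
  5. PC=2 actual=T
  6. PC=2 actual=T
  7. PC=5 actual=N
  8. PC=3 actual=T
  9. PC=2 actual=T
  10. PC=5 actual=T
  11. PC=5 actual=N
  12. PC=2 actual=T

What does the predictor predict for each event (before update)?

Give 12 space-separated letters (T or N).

Answer: N N N N N N T N T N T T

Derivation:
Ev 1: PC=5 idx=1 pred=N actual=T -> ctr[1]=1
Ev 2: PC=5 idx=1 pred=N actual=N -> ctr[1]=0
Ev 3: PC=5 idx=1 pred=N actual=T -> ctr[1]=1
Ev 4: PC=5 idx=1 pred=N actual=T -> ctr[1]=2
Ev 5: PC=2 idx=2 pred=N actual=T -> ctr[2]=1
Ev 6: PC=2 idx=2 pred=N actual=T -> ctr[2]=2
Ev 7: PC=5 idx=1 pred=T actual=N -> ctr[1]=1
Ev 8: PC=3 idx=3 pred=N actual=T -> ctr[3]=1
Ev 9: PC=2 idx=2 pred=T actual=T -> ctr[2]=3
Ev 10: PC=5 idx=1 pred=N actual=T -> ctr[1]=2
Ev 11: PC=5 idx=1 pred=T actual=N -> ctr[1]=1
Ev 12: PC=2 idx=2 pred=T actual=T -> ctr[2]=3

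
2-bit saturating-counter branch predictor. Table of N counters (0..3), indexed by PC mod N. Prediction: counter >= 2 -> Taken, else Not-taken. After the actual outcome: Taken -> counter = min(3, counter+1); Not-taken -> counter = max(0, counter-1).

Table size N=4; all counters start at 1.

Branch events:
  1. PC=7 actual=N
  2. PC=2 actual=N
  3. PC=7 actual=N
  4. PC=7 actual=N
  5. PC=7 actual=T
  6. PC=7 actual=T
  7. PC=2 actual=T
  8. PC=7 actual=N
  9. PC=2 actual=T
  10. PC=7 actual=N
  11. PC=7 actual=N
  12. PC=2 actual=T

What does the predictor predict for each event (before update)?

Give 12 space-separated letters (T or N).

Ev 1: PC=7 idx=3 pred=N actual=N -> ctr[3]=0
Ev 2: PC=2 idx=2 pred=N actual=N -> ctr[2]=0
Ev 3: PC=7 idx=3 pred=N actual=N -> ctr[3]=0
Ev 4: PC=7 idx=3 pred=N actual=N -> ctr[3]=0
Ev 5: PC=7 idx=3 pred=N actual=T -> ctr[3]=1
Ev 6: PC=7 idx=3 pred=N actual=T -> ctr[3]=2
Ev 7: PC=2 idx=2 pred=N actual=T -> ctr[2]=1
Ev 8: PC=7 idx=3 pred=T actual=N -> ctr[3]=1
Ev 9: PC=2 idx=2 pred=N actual=T -> ctr[2]=2
Ev 10: PC=7 idx=3 pred=N actual=N -> ctr[3]=0
Ev 11: PC=7 idx=3 pred=N actual=N -> ctr[3]=0
Ev 12: PC=2 idx=2 pred=T actual=T -> ctr[2]=3

Answer: N N N N N N N T N N N T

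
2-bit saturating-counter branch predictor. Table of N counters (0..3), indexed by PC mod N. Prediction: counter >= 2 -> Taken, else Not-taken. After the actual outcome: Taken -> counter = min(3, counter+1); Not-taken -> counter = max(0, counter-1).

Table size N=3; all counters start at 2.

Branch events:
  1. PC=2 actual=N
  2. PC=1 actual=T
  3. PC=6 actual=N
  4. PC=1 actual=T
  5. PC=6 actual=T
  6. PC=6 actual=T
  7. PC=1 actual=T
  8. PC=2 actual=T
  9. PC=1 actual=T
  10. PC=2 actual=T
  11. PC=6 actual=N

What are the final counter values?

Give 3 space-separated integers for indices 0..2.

Ev 1: PC=2 idx=2 pred=T actual=N -> ctr[2]=1
Ev 2: PC=1 idx=1 pred=T actual=T -> ctr[1]=3
Ev 3: PC=6 idx=0 pred=T actual=N -> ctr[0]=1
Ev 4: PC=1 idx=1 pred=T actual=T -> ctr[1]=3
Ev 5: PC=6 idx=0 pred=N actual=T -> ctr[0]=2
Ev 6: PC=6 idx=0 pred=T actual=T -> ctr[0]=3
Ev 7: PC=1 idx=1 pred=T actual=T -> ctr[1]=3
Ev 8: PC=2 idx=2 pred=N actual=T -> ctr[2]=2
Ev 9: PC=1 idx=1 pred=T actual=T -> ctr[1]=3
Ev 10: PC=2 idx=2 pred=T actual=T -> ctr[2]=3
Ev 11: PC=6 idx=0 pred=T actual=N -> ctr[0]=2

Answer: 2 3 3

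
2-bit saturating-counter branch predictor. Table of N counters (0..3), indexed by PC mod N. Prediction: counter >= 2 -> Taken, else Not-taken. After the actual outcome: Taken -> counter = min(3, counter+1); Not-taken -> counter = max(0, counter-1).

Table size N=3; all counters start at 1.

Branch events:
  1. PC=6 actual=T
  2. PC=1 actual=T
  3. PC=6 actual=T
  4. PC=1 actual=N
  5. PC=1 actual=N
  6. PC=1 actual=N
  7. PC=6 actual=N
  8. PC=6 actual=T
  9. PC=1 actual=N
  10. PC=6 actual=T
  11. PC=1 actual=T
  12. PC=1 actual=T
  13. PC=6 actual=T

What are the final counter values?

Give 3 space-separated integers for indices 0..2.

Ev 1: PC=6 idx=0 pred=N actual=T -> ctr[0]=2
Ev 2: PC=1 idx=1 pred=N actual=T -> ctr[1]=2
Ev 3: PC=6 idx=0 pred=T actual=T -> ctr[0]=3
Ev 4: PC=1 idx=1 pred=T actual=N -> ctr[1]=1
Ev 5: PC=1 idx=1 pred=N actual=N -> ctr[1]=0
Ev 6: PC=1 idx=1 pred=N actual=N -> ctr[1]=0
Ev 7: PC=6 idx=0 pred=T actual=N -> ctr[0]=2
Ev 8: PC=6 idx=0 pred=T actual=T -> ctr[0]=3
Ev 9: PC=1 idx=1 pred=N actual=N -> ctr[1]=0
Ev 10: PC=6 idx=0 pred=T actual=T -> ctr[0]=3
Ev 11: PC=1 idx=1 pred=N actual=T -> ctr[1]=1
Ev 12: PC=1 idx=1 pred=N actual=T -> ctr[1]=2
Ev 13: PC=6 idx=0 pred=T actual=T -> ctr[0]=3

Answer: 3 2 1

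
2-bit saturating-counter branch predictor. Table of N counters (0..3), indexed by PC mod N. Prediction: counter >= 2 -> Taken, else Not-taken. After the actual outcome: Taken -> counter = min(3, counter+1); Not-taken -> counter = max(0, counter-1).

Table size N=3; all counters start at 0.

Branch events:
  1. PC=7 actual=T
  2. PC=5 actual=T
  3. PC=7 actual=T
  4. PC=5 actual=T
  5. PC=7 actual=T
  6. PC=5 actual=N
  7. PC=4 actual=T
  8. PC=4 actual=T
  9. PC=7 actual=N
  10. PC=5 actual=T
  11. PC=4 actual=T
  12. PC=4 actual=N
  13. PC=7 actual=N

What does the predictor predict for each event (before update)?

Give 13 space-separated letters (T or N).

Ev 1: PC=7 idx=1 pred=N actual=T -> ctr[1]=1
Ev 2: PC=5 idx=2 pred=N actual=T -> ctr[2]=1
Ev 3: PC=7 idx=1 pred=N actual=T -> ctr[1]=2
Ev 4: PC=5 idx=2 pred=N actual=T -> ctr[2]=2
Ev 5: PC=7 idx=1 pred=T actual=T -> ctr[1]=3
Ev 6: PC=5 idx=2 pred=T actual=N -> ctr[2]=1
Ev 7: PC=4 idx=1 pred=T actual=T -> ctr[1]=3
Ev 8: PC=4 idx=1 pred=T actual=T -> ctr[1]=3
Ev 9: PC=7 idx=1 pred=T actual=N -> ctr[1]=2
Ev 10: PC=5 idx=2 pred=N actual=T -> ctr[2]=2
Ev 11: PC=4 idx=1 pred=T actual=T -> ctr[1]=3
Ev 12: PC=4 idx=1 pred=T actual=N -> ctr[1]=2
Ev 13: PC=7 idx=1 pred=T actual=N -> ctr[1]=1

Answer: N N N N T T T T T N T T T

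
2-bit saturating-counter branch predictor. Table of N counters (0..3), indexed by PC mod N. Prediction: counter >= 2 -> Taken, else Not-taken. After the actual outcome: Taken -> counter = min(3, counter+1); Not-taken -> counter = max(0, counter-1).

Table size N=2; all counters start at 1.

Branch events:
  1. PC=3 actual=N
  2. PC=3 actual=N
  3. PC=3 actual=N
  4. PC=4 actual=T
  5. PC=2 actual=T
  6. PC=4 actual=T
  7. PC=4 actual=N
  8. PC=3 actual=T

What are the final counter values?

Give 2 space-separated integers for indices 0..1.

Answer: 2 1

Derivation:
Ev 1: PC=3 idx=1 pred=N actual=N -> ctr[1]=0
Ev 2: PC=3 idx=1 pred=N actual=N -> ctr[1]=0
Ev 3: PC=3 idx=1 pred=N actual=N -> ctr[1]=0
Ev 4: PC=4 idx=0 pred=N actual=T -> ctr[0]=2
Ev 5: PC=2 idx=0 pred=T actual=T -> ctr[0]=3
Ev 6: PC=4 idx=0 pred=T actual=T -> ctr[0]=3
Ev 7: PC=4 idx=0 pred=T actual=N -> ctr[0]=2
Ev 8: PC=3 idx=1 pred=N actual=T -> ctr[1]=1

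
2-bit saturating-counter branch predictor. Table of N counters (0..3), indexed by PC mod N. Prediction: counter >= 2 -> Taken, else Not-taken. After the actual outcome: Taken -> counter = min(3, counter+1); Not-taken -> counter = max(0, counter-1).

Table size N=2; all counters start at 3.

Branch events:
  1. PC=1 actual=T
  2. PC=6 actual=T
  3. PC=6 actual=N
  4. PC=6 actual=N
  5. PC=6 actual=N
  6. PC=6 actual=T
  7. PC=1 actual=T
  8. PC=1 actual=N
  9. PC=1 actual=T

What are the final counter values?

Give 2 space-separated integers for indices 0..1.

Ev 1: PC=1 idx=1 pred=T actual=T -> ctr[1]=3
Ev 2: PC=6 idx=0 pred=T actual=T -> ctr[0]=3
Ev 3: PC=6 idx=0 pred=T actual=N -> ctr[0]=2
Ev 4: PC=6 idx=0 pred=T actual=N -> ctr[0]=1
Ev 5: PC=6 idx=0 pred=N actual=N -> ctr[0]=0
Ev 6: PC=6 idx=0 pred=N actual=T -> ctr[0]=1
Ev 7: PC=1 idx=1 pred=T actual=T -> ctr[1]=3
Ev 8: PC=1 idx=1 pred=T actual=N -> ctr[1]=2
Ev 9: PC=1 idx=1 pred=T actual=T -> ctr[1]=3

Answer: 1 3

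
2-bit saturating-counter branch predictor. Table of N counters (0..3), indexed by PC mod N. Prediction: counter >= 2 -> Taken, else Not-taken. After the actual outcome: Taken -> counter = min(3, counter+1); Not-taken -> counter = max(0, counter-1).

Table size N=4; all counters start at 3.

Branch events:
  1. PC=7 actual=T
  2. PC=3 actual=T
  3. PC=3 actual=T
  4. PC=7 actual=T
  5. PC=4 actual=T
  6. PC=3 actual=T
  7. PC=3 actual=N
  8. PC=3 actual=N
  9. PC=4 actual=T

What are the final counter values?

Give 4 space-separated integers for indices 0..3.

Ev 1: PC=7 idx=3 pred=T actual=T -> ctr[3]=3
Ev 2: PC=3 idx=3 pred=T actual=T -> ctr[3]=3
Ev 3: PC=3 idx=3 pred=T actual=T -> ctr[3]=3
Ev 4: PC=7 idx=3 pred=T actual=T -> ctr[3]=3
Ev 5: PC=4 idx=0 pred=T actual=T -> ctr[0]=3
Ev 6: PC=3 idx=3 pred=T actual=T -> ctr[3]=3
Ev 7: PC=3 idx=3 pred=T actual=N -> ctr[3]=2
Ev 8: PC=3 idx=3 pred=T actual=N -> ctr[3]=1
Ev 9: PC=4 idx=0 pred=T actual=T -> ctr[0]=3

Answer: 3 3 3 1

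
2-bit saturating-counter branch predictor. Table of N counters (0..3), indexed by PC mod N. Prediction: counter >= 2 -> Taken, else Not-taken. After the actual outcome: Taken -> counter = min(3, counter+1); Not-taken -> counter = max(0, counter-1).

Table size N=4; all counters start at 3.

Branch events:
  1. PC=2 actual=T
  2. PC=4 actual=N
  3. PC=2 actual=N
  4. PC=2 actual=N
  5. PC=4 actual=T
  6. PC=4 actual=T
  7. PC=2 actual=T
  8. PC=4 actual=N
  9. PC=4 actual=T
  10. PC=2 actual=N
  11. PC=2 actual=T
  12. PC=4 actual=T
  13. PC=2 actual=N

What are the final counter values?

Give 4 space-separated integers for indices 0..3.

Answer: 3 3 1 3

Derivation:
Ev 1: PC=2 idx=2 pred=T actual=T -> ctr[2]=3
Ev 2: PC=4 idx=0 pred=T actual=N -> ctr[0]=2
Ev 3: PC=2 idx=2 pred=T actual=N -> ctr[2]=2
Ev 4: PC=2 idx=2 pred=T actual=N -> ctr[2]=1
Ev 5: PC=4 idx=0 pred=T actual=T -> ctr[0]=3
Ev 6: PC=4 idx=0 pred=T actual=T -> ctr[0]=3
Ev 7: PC=2 idx=2 pred=N actual=T -> ctr[2]=2
Ev 8: PC=4 idx=0 pred=T actual=N -> ctr[0]=2
Ev 9: PC=4 idx=0 pred=T actual=T -> ctr[0]=3
Ev 10: PC=2 idx=2 pred=T actual=N -> ctr[2]=1
Ev 11: PC=2 idx=2 pred=N actual=T -> ctr[2]=2
Ev 12: PC=4 idx=0 pred=T actual=T -> ctr[0]=3
Ev 13: PC=2 idx=2 pred=T actual=N -> ctr[2]=1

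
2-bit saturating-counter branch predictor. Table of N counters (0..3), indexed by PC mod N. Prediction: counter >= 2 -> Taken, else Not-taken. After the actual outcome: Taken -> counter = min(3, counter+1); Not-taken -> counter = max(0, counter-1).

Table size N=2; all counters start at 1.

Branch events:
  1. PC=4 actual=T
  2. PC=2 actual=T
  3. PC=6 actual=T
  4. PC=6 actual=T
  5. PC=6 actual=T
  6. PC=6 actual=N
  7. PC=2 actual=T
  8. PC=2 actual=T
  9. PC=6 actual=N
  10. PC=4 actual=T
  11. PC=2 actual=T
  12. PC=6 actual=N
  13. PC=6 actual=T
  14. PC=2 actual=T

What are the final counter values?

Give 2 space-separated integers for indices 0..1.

Ev 1: PC=4 idx=0 pred=N actual=T -> ctr[0]=2
Ev 2: PC=2 idx=0 pred=T actual=T -> ctr[0]=3
Ev 3: PC=6 idx=0 pred=T actual=T -> ctr[0]=3
Ev 4: PC=6 idx=0 pred=T actual=T -> ctr[0]=3
Ev 5: PC=6 idx=0 pred=T actual=T -> ctr[0]=3
Ev 6: PC=6 idx=0 pred=T actual=N -> ctr[0]=2
Ev 7: PC=2 idx=0 pred=T actual=T -> ctr[0]=3
Ev 8: PC=2 idx=0 pred=T actual=T -> ctr[0]=3
Ev 9: PC=6 idx=0 pred=T actual=N -> ctr[0]=2
Ev 10: PC=4 idx=0 pred=T actual=T -> ctr[0]=3
Ev 11: PC=2 idx=0 pred=T actual=T -> ctr[0]=3
Ev 12: PC=6 idx=0 pred=T actual=N -> ctr[0]=2
Ev 13: PC=6 idx=0 pred=T actual=T -> ctr[0]=3
Ev 14: PC=2 idx=0 pred=T actual=T -> ctr[0]=3

Answer: 3 1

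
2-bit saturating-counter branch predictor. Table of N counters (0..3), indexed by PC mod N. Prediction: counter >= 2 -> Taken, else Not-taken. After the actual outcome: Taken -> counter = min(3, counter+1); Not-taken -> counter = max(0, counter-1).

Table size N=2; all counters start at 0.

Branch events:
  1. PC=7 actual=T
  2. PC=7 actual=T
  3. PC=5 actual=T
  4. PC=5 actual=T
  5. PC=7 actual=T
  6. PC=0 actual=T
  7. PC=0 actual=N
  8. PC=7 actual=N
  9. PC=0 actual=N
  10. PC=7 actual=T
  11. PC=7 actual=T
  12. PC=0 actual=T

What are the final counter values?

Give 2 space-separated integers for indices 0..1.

Ev 1: PC=7 idx=1 pred=N actual=T -> ctr[1]=1
Ev 2: PC=7 idx=1 pred=N actual=T -> ctr[1]=2
Ev 3: PC=5 idx=1 pred=T actual=T -> ctr[1]=3
Ev 4: PC=5 idx=1 pred=T actual=T -> ctr[1]=3
Ev 5: PC=7 idx=1 pred=T actual=T -> ctr[1]=3
Ev 6: PC=0 idx=0 pred=N actual=T -> ctr[0]=1
Ev 7: PC=0 idx=0 pred=N actual=N -> ctr[0]=0
Ev 8: PC=7 idx=1 pred=T actual=N -> ctr[1]=2
Ev 9: PC=0 idx=0 pred=N actual=N -> ctr[0]=0
Ev 10: PC=7 idx=1 pred=T actual=T -> ctr[1]=3
Ev 11: PC=7 idx=1 pred=T actual=T -> ctr[1]=3
Ev 12: PC=0 idx=0 pred=N actual=T -> ctr[0]=1

Answer: 1 3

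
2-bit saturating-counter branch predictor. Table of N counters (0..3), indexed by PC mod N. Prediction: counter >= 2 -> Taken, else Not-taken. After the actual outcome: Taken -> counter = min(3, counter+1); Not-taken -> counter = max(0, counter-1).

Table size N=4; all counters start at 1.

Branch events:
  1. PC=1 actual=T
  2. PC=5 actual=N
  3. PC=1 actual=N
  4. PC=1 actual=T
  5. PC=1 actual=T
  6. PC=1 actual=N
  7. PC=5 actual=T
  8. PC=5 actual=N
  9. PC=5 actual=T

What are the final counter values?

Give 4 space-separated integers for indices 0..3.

Answer: 1 2 1 1

Derivation:
Ev 1: PC=1 idx=1 pred=N actual=T -> ctr[1]=2
Ev 2: PC=5 idx=1 pred=T actual=N -> ctr[1]=1
Ev 3: PC=1 idx=1 pred=N actual=N -> ctr[1]=0
Ev 4: PC=1 idx=1 pred=N actual=T -> ctr[1]=1
Ev 5: PC=1 idx=1 pred=N actual=T -> ctr[1]=2
Ev 6: PC=1 idx=1 pred=T actual=N -> ctr[1]=1
Ev 7: PC=5 idx=1 pred=N actual=T -> ctr[1]=2
Ev 8: PC=5 idx=1 pred=T actual=N -> ctr[1]=1
Ev 9: PC=5 idx=1 pred=N actual=T -> ctr[1]=2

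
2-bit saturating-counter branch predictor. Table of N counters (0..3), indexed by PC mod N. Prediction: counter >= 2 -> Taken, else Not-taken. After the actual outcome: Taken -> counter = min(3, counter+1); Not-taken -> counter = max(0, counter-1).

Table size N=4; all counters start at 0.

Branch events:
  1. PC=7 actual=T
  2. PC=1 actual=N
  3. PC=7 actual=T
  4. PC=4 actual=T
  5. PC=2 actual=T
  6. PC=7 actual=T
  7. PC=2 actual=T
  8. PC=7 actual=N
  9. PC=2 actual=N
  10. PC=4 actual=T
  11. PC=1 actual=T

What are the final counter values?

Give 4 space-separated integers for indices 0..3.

Answer: 2 1 1 2

Derivation:
Ev 1: PC=7 idx=3 pred=N actual=T -> ctr[3]=1
Ev 2: PC=1 idx=1 pred=N actual=N -> ctr[1]=0
Ev 3: PC=7 idx=3 pred=N actual=T -> ctr[3]=2
Ev 4: PC=4 idx=0 pred=N actual=T -> ctr[0]=1
Ev 5: PC=2 idx=2 pred=N actual=T -> ctr[2]=1
Ev 6: PC=7 idx=3 pred=T actual=T -> ctr[3]=3
Ev 7: PC=2 idx=2 pred=N actual=T -> ctr[2]=2
Ev 8: PC=7 idx=3 pred=T actual=N -> ctr[3]=2
Ev 9: PC=2 idx=2 pred=T actual=N -> ctr[2]=1
Ev 10: PC=4 idx=0 pred=N actual=T -> ctr[0]=2
Ev 11: PC=1 idx=1 pred=N actual=T -> ctr[1]=1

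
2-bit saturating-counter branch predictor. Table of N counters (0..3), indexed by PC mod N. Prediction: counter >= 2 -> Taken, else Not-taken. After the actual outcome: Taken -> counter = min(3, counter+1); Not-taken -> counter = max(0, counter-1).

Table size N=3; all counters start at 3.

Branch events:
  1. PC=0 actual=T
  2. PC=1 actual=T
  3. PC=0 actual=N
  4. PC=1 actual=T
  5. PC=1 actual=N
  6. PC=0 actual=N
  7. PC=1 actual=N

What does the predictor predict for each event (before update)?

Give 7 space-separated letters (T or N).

Ev 1: PC=0 idx=0 pred=T actual=T -> ctr[0]=3
Ev 2: PC=1 idx=1 pred=T actual=T -> ctr[1]=3
Ev 3: PC=0 idx=0 pred=T actual=N -> ctr[0]=2
Ev 4: PC=1 idx=1 pred=T actual=T -> ctr[1]=3
Ev 5: PC=1 idx=1 pred=T actual=N -> ctr[1]=2
Ev 6: PC=0 idx=0 pred=T actual=N -> ctr[0]=1
Ev 7: PC=1 idx=1 pred=T actual=N -> ctr[1]=1

Answer: T T T T T T T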